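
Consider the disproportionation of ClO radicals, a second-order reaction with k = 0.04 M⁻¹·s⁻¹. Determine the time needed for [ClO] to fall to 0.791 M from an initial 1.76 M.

17.4 s

Step 1: For second-order: t = (1/[ClO] - 1/[ClO]₀)/k
Step 2: t = (1/0.791 - 1/1.76)/0.04
Step 3: t = (1.264 - 0.5682)/0.04
Step 4: t = 0.696/0.04 = 17.4 s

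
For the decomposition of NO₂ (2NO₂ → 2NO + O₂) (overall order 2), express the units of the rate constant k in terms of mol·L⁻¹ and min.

(mol·L⁻¹)⁻¹·min⁻¹

Step 1: For overall order n, rate = k × (concentration)^n.
Step 2: Rate has units mol·L⁻¹·min⁻¹; concentration term has units (mol·L⁻¹)^2.
Step 3: k = rate / (concentration)^n, so units of k = (mol·L⁻¹)^(1-2)·min⁻¹ = (mol·L⁻¹)⁻¹·min⁻¹.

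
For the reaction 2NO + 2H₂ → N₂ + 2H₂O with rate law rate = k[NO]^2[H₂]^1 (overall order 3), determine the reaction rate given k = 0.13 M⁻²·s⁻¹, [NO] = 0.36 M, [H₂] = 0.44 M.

0.007413 M/s

Step 1: The rate law is rate = k[NO]^2[H₂]^1, overall order = 2+1 = 3
Step 2: Substitute values: rate = 0.13 × (0.36)^2 × (0.44)^1
Step 3: rate = 0.13 × 0.1296 × 0.44 = 0.00741312 M/s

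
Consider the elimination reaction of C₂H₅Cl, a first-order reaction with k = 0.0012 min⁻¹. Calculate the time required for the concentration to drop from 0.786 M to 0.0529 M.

2249 min

Step 1: For first-order: t = ln([C₂H₅Cl]₀/[C₂H₅Cl])/k
Step 2: t = ln(0.786/0.0529)/0.0012
Step 3: t = ln(14.86)/0.0012
Step 4: t = 2.699/0.0012 = 2249 min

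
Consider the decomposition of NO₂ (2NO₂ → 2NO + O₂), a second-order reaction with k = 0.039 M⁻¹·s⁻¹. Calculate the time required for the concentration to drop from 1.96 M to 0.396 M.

51.67 s

Step 1: For second-order: t = (1/[NO₂] - 1/[NO₂]₀)/k
Step 2: t = (1/0.396 - 1/1.96)/0.039
Step 3: t = (2.525 - 0.5102)/0.039
Step 4: t = 2.015/0.039 = 51.67 s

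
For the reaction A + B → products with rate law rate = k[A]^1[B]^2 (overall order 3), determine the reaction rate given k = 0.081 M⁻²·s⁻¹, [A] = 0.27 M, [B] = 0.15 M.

0.0004921 M/s

Step 1: The rate law is rate = k[A]^1[B]^2, overall order = 1+2 = 3
Step 2: Substitute values: rate = 0.081 × (0.27)^1 × (0.15)^2
Step 3: rate = 0.081 × 0.27 × 0.0225 = 0.000492075 M/s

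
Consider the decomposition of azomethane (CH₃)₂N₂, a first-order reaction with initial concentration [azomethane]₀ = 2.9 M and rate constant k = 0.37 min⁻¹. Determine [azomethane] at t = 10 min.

0.0717 M

Step 1: For a first-order reaction: [azomethane] = [azomethane]₀ × e^(-kt)
Step 2: [azomethane] = 2.9 × e^(-0.37 × 10)
Step 3: [azomethane] = 2.9 × e^(-3.7)
Step 4: [azomethane] = 2.9 × 0.0247235 = 0.0717 M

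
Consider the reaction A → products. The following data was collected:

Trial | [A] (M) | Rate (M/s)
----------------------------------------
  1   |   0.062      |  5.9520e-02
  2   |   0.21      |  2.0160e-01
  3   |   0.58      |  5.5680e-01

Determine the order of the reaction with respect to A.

first order (1)

Step 1: Compare trials to find order n where rate₂/rate₁ = ([A]₂/[A]₁)^n
Step 2: rate₂/rate₁ = 2.0160e-01/5.9520e-02 = 3.387
Step 3: [A]₂/[A]₁ = 0.21/0.062 = 3.387
Step 4: n = ln(3.387)/ln(3.387) = 1.00 ≈ 1
Step 5: The reaction is first order in A.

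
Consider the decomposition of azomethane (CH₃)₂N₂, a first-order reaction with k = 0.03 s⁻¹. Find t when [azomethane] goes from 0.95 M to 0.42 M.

27.21 s

Step 1: For first-order: t = ln([azomethane]₀/[azomethane])/k
Step 2: t = ln(0.95/0.42)/0.03
Step 3: t = ln(2.262)/0.03
Step 4: t = 0.8162/0.03 = 27.21 s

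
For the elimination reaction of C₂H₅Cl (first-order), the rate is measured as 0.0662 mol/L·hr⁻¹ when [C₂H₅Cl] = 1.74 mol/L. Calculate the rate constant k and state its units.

0.03805 hr⁻¹

Step 1: rate = k[C₂H₅Cl]^1, so k = rate / [C₂H₅Cl]^1.
Step 2: k = 0.0662 / (1.74)^1 = 0.0662 / 1.74.
Step 3: k = 0.03805 hr⁻¹.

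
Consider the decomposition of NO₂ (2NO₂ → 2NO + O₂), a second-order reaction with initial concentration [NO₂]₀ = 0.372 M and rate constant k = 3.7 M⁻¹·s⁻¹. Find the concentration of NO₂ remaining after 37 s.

0.007164 M

Step 1: For a second-order reaction: 1/[NO₂] = 1/[NO₂]₀ + kt
Step 2: 1/[NO₂] = 1/0.372 + 3.7 × 37
Step 3: 1/[NO₂] = 2.688 + 136.9 = 139.6
Step 4: [NO₂] = 1/139.6 = 0.007164 M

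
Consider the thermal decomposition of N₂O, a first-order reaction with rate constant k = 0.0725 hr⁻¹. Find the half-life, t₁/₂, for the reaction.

9.561 hr

Step 1: For a first-order reaction, t₁/₂ = ln(2)/k
Step 2: t₁/₂ = ln(2)/0.0725
Step 3: t₁/₂ = 0.6931/0.0725 = 9.561 hr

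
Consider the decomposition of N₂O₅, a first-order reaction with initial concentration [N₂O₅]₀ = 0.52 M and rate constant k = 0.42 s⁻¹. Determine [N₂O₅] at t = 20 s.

0.0001169 M

Step 1: For a first-order reaction: [N₂O₅] = [N₂O₅]₀ × e^(-kt)
Step 2: [N₂O₅] = 0.52 × e^(-0.42 × 20)
Step 3: [N₂O₅] = 0.52 × e^(-8.4)
Step 4: [N₂O₅] = 0.52 × 0.000224867 = 0.0001169 M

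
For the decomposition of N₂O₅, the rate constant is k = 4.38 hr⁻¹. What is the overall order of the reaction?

first order (1)

Step 1: The units of k for an nth-order reaction are (concentration)^(1-n)·(time)⁻¹.
Step 2: Here k has units hr⁻¹, so the concentration exponent is 0.
Step 3: 1 - n = 0 ⇒ n = 1. The reaction is first order.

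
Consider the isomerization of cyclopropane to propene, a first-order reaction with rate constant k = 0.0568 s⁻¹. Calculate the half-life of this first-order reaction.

12.2 s

Step 1: For a first-order reaction, t₁/₂ = ln(2)/k
Step 2: t₁/₂ = ln(2)/0.0568
Step 3: t₁/₂ = 0.6931/0.0568 = 12.2 s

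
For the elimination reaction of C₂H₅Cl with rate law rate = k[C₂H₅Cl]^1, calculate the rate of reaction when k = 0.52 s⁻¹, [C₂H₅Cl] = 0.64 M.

0.3328 M/s

Step 1: Identify the rate law: rate = k[C₂H₅Cl]^1
Step 2: Substitute values: rate = 0.52 × (0.64)^1
Step 3: Calculate: rate = 0.52 × 0.64 = 0.3328 M/s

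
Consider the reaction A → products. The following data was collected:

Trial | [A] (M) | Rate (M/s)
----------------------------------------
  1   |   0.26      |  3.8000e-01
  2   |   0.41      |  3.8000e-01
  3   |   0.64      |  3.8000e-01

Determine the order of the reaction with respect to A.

zeroth order (0)

Step 1: Compare trials - when concentration changes, rate stays constant.
Step 2: rate₂/rate₁ = 3.8000e-01/3.8000e-01 = 1
Step 3: [A]₂/[A]₁ = 0.41/0.26 = 1.577
Step 4: Since rate ratio ≈ (conc ratio)^0, the reaction is zeroth order.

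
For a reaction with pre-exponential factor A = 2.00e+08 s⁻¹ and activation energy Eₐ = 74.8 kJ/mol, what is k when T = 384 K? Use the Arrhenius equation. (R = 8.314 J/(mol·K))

1.34e-02 s⁻¹

Step 1: Use the Arrhenius equation: k = A × exp(-Eₐ/RT)
Step 2: Convert Eₐ to J/mol: 74.8 kJ/mol = 74800 J/mol
Step 3: Calculate the exponent: -Eₐ/(RT) = -74800/(8.314 × 384) = -23.42936
Step 4: k = 2.00e+08 × exp(-23.42936)
Step 5: k = 2.00e+08 × 6.67972e-11 = 1.3359e-02 s⁻¹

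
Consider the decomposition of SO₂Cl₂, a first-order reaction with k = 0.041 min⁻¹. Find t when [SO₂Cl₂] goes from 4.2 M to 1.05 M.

33.81 min

Step 1: For first-order: t = ln([SO₂Cl₂]₀/[SO₂Cl₂])/k
Step 2: t = ln(4.2/1.05)/0.041
Step 3: t = ln(4)/0.041
Step 4: t = 1.386/0.041 = 33.81 min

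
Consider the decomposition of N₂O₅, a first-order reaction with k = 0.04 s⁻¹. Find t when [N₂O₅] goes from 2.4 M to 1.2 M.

17.33 s

Step 1: For first-order: t = ln([N₂O₅]₀/[N₂O₅])/k
Step 2: t = ln(2.4/1.2)/0.04
Step 3: t = ln(2)/0.04
Step 4: t = 0.6931/0.04 = 17.33 s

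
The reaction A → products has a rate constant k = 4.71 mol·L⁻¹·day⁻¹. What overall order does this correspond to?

zeroth order (0)

Step 1: The units of k for an nth-order reaction are (concentration)^(1-n)·(time)⁻¹.
Step 2: Here k has units mol·L⁻¹·day⁻¹, so the concentration exponent is 1.
Step 3: 1 - n = 1 ⇒ n = 0. The reaction is zeroth order.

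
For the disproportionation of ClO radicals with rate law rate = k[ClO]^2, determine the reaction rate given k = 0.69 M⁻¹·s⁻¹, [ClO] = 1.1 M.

0.8349 M/s

Step 1: Identify the rate law: rate = k[ClO]^2
Step 2: Substitute values: rate = 0.69 × (1.1)^2
Step 3: Calculate: rate = 0.69 × 1.21 = 0.8349 M/s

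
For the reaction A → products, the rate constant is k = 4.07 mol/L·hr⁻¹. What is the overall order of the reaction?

zeroth order (0)

Step 1: The units of k for an nth-order reaction are (concentration)^(1-n)·(time)⁻¹.
Step 2: Here k has units mol/L·hr⁻¹, so the concentration exponent is 1.
Step 3: 1 - n = 1 ⇒ n = 0. The reaction is zeroth order.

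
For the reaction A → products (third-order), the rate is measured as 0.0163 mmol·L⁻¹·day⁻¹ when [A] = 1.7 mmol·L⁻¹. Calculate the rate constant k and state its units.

0.003318 (mmol·L⁻¹)⁻²·day⁻¹

Step 1: rate = k[A]^3, so k = rate / [A]^3.
Step 2: k = 0.0163 / (1.7)^3 = 0.0163 / 4.913.
Step 3: k = 0.003318 (mmol·L⁻¹)⁻²·day⁻¹.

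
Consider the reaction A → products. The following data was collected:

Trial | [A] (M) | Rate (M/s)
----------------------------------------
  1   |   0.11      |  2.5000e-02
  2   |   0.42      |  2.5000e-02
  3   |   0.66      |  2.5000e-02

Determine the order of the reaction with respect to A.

zeroth order (0)

Step 1: Compare trials - when concentration changes, rate stays constant.
Step 2: rate₂/rate₁ = 2.5000e-02/2.5000e-02 = 1
Step 3: [A]₂/[A]₁ = 0.42/0.11 = 3.818
Step 4: Since rate ratio ≈ (conc ratio)^0, the reaction is zeroth order.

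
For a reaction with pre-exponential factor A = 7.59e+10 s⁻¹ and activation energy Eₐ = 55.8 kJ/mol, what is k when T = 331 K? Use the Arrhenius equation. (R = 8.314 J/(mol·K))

1.19e+02 s⁻¹

Step 1: Use the Arrhenius equation: k = A × exp(-Eₐ/RT)
Step 2: Convert Eₐ to J/mol: 55.8 kJ/mol = 55800 J/mol
Step 3: Calculate the exponent: -Eₐ/(RT) = -55800/(8.314 × 331) = -20.27665
Step 4: k = 7.59e+10 × exp(-20.27665)
Step 5: k = 7.59e+10 × 1.56301e-09 = 1.1863e+02 s⁻¹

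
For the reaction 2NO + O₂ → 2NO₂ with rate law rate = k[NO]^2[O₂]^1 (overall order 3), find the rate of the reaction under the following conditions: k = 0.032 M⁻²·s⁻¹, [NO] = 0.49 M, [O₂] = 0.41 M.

0.00315 M/s

Step 1: The rate law is rate = k[NO]^2[O₂]^1, overall order = 2+1 = 3
Step 2: Substitute values: rate = 0.032 × (0.49)^2 × (0.41)^1
Step 3: rate = 0.032 × 0.2401 × 0.41 = 0.00315011 M/s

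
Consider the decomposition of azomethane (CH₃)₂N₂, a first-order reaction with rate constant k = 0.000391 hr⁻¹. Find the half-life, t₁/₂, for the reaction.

1773 hr

Step 1: For a first-order reaction, t₁/₂ = ln(2)/k
Step 2: t₁/₂ = ln(2)/0.000391
Step 3: t₁/₂ = 0.6931/0.000391 = 1773 hr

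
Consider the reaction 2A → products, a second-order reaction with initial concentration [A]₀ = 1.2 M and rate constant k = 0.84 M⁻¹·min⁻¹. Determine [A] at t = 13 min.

0.08508 M

Step 1: For a second-order reaction: 1/[A] = 1/[A]₀ + kt
Step 2: 1/[A] = 1/1.2 + 0.84 × 13
Step 3: 1/[A] = 0.8333 + 10.92 = 11.75
Step 4: [A] = 1/11.75 = 0.08508 M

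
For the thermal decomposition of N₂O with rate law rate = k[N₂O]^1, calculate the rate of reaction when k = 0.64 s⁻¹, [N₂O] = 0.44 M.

0.2816 M/s

Step 1: Identify the rate law: rate = k[N₂O]^1
Step 2: Substitute values: rate = 0.64 × (0.44)^1
Step 3: Calculate: rate = 0.64 × 0.44 = 0.2816 M/s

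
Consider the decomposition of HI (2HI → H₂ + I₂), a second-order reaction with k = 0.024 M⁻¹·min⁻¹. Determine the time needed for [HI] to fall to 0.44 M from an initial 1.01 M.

53.44 min

Step 1: For second-order: t = (1/[HI] - 1/[HI]₀)/k
Step 2: t = (1/0.44 - 1/1.01)/0.024
Step 3: t = (2.273 - 0.9901)/0.024
Step 4: t = 1.283/0.024 = 53.44 min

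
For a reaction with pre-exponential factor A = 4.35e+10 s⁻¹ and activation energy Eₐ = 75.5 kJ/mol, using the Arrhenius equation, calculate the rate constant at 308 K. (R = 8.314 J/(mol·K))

6.82e-03 s⁻¹

Step 1: Use the Arrhenius equation: k = A × exp(-Eₐ/RT)
Step 2: Convert Eₐ to J/mol: 75.5 kJ/mol = 75500 J/mol
Step 3: Calculate the exponent: -Eₐ/(RT) = -75500/(8.314 × 308) = -29.48399
Step 4: k = 4.35e+10 × exp(-29.48399)
Step 5: k = 4.35e+10 × 1.56771e-13 = 6.8195e-03 s⁻¹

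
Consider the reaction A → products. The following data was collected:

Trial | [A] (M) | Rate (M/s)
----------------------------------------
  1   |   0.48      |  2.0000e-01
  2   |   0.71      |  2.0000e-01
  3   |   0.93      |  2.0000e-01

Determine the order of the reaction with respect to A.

zeroth order (0)

Step 1: Compare trials - when concentration changes, rate stays constant.
Step 2: rate₂/rate₁ = 2.0000e-01/2.0000e-01 = 1
Step 3: [A]₂/[A]₁ = 0.71/0.48 = 1.479
Step 4: Since rate ratio ≈ (conc ratio)^0, the reaction is zeroth order.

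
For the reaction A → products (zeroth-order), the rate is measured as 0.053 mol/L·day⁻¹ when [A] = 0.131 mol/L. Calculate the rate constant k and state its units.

0.053 mol/L·day⁻¹

Step 1: For a zeroth-order reaction, rate = k (independent of concentration).
Step 2: k = rate = 0.053 mol/L·day⁻¹.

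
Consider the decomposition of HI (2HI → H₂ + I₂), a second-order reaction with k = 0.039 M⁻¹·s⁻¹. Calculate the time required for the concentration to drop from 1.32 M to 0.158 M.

142.9 s

Step 1: For second-order: t = (1/[HI] - 1/[HI]₀)/k
Step 2: t = (1/0.158 - 1/1.32)/0.039
Step 3: t = (6.329 - 0.7576)/0.039
Step 4: t = 5.572/0.039 = 142.9 s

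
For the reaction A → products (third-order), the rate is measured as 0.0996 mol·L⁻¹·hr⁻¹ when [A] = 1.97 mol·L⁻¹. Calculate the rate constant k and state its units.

0.01303 (mol·L⁻¹)⁻²·hr⁻¹

Step 1: rate = k[A]^3, so k = rate / [A]^3.
Step 2: k = 0.0996 / (1.97)^3 = 0.0996 / 7.645.
Step 3: k = 0.01303 (mol·L⁻¹)⁻²·hr⁻¹.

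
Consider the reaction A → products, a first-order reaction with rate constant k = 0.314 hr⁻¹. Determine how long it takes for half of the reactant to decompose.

2.207 hr

Step 1: For a first-order reaction, t₁/₂ = ln(2)/k
Step 2: t₁/₂ = ln(2)/0.314
Step 3: t₁/₂ = 0.6931/0.314 = 2.207 hr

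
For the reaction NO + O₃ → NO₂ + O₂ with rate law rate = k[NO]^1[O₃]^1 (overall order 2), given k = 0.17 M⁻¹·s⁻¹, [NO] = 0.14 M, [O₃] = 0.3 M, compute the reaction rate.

0.00714 M/s

Step 1: The rate law is rate = k[NO]^1[O₃]^1, overall order = 1+1 = 2
Step 2: Substitute values: rate = 0.17 × (0.14)^1 × (0.3)^1
Step 3: rate = 0.17 × 0.14 × 0.3 = 0.00714 M/s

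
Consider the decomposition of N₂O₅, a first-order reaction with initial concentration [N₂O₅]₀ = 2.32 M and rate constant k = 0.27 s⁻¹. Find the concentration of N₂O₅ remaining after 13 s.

0.06936 M

Step 1: For a first-order reaction: [N₂O₅] = [N₂O₅]₀ × e^(-kt)
Step 2: [N₂O₅] = 2.32 × e^(-0.27 × 13)
Step 3: [N₂O₅] = 2.32 × e^(-3.51)
Step 4: [N₂O₅] = 2.32 × 0.0298969 = 0.06936 M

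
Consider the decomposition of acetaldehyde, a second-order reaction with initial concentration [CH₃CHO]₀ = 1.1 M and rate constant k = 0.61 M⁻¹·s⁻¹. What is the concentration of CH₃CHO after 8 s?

0.1727 M

Step 1: For a second-order reaction: 1/[CH₃CHO] = 1/[CH₃CHO]₀ + kt
Step 2: 1/[CH₃CHO] = 1/1.1 + 0.61 × 8
Step 3: 1/[CH₃CHO] = 0.9091 + 4.88 = 5.789
Step 4: [CH₃CHO] = 1/5.789 = 0.1727 M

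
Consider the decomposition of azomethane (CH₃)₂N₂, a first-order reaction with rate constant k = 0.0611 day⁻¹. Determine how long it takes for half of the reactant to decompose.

11.34 day

Step 1: For a first-order reaction, t₁/₂ = ln(2)/k
Step 2: t₁/₂ = ln(2)/0.0611
Step 3: t₁/₂ = 0.6931/0.0611 = 11.34 day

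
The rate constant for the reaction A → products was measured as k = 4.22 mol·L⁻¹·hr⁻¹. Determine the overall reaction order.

zeroth order (0)

Step 1: The units of k for an nth-order reaction are (concentration)^(1-n)·(time)⁻¹.
Step 2: Here k has units mol·L⁻¹·hr⁻¹, so the concentration exponent is 1.
Step 3: 1 - n = 1 ⇒ n = 0. The reaction is zeroth order.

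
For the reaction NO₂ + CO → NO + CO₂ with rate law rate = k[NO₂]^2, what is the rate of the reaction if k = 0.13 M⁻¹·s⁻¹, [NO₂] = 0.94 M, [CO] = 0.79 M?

0.1149 M/s

Step 1: The rate law is rate = k[NO₂]^2
Step 2: Note that the rate does not depend on [CO] (zero order in CO).
Step 3: rate = 0.13 × (0.94)^2 = 0.114868 M/s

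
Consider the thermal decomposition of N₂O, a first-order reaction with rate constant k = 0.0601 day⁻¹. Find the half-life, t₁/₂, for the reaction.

11.53 day

Step 1: For a first-order reaction, t₁/₂ = ln(2)/k
Step 2: t₁/₂ = ln(2)/0.0601
Step 3: t₁/₂ = 0.6931/0.0601 = 11.53 day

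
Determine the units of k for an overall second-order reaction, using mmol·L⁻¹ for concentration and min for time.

(mmol·L⁻¹)⁻¹·min⁻¹

Step 1: For overall order n, rate = k × (concentration)^n.
Step 2: Rate has units mmol·L⁻¹·min⁻¹; concentration term has units (mmol·L⁻¹)^2.
Step 3: k = rate / (concentration)^n, so units of k = (mmol·L⁻¹)^(1-2)·min⁻¹ = (mmol·L⁻¹)⁻¹·min⁻¹.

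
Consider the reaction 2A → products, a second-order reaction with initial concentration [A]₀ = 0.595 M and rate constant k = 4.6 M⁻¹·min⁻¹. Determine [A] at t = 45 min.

0.004792 M

Step 1: For a second-order reaction: 1/[A] = 1/[A]₀ + kt
Step 2: 1/[A] = 1/0.595 + 4.6 × 45
Step 3: 1/[A] = 1.681 + 207 = 208.7
Step 4: [A] = 1/208.7 = 0.004792 M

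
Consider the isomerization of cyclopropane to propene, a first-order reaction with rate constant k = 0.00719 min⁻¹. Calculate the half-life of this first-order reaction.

96.4 min

Step 1: For a first-order reaction, t₁/₂ = ln(2)/k
Step 2: t₁/₂ = ln(2)/0.00719
Step 3: t₁/₂ = 0.6931/0.00719 = 96.4 min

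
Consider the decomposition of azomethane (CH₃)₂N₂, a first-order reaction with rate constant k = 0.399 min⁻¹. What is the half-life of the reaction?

1.737 min

Step 1: For a first-order reaction, t₁/₂ = ln(2)/k
Step 2: t₁/₂ = ln(2)/0.399
Step 3: t₁/₂ = 0.6931/0.399 = 1.737 min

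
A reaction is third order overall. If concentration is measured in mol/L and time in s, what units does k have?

(mol/L)⁻²·s⁻¹

Step 1: For overall order n, rate = k × (concentration)^n.
Step 2: Rate has units mol/L·s⁻¹; concentration term has units (mol/L)^3.
Step 3: k = rate / (concentration)^n, so units of k = (mol/L)^(1-3)·s⁻¹ = (mol/L)⁻²·s⁻¹.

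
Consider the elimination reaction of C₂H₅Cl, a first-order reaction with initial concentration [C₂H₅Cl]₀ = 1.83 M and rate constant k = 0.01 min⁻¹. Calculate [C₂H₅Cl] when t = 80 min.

0.8223 M

Step 1: For a first-order reaction: [C₂H₅Cl] = [C₂H₅Cl]₀ × e^(-kt)
Step 2: [C₂H₅Cl] = 1.83 × e^(-0.01 × 80)
Step 3: [C₂H₅Cl] = 1.83 × e^(-0.8)
Step 4: [C₂H₅Cl] = 1.83 × 0.449329 = 0.8223 M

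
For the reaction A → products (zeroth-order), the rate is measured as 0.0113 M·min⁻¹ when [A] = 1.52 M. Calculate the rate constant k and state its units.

0.0113 M·min⁻¹

Step 1: For a zeroth-order reaction, rate = k (independent of concentration).
Step 2: k = rate = 0.0113 M·min⁻¹.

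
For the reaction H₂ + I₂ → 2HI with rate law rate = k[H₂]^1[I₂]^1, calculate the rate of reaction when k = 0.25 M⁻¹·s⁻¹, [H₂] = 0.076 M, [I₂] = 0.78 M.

0.01482 M/s

Step 1: The rate law is rate = k[H₂]^1[I₂]^1
Step 2: Substitute: rate = 0.25 × (0.076)^1 × (0.78)^1
Step 3: rate = 0.25 × 0.076 × 0.78 = 0.01482 M/s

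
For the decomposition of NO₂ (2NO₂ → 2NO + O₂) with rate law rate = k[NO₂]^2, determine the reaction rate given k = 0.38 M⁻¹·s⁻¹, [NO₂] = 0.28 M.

0.02979 M/s

Step 1: Identify the rate law: rate = k[NO₂]^2
Step 2: Substitute values: rate = 0.38 × (0.28)^2
Step 3: Calculate: rate = 0.38 × 0.0784 = 0.029792 M/s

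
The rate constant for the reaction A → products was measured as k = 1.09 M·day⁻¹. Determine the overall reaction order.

zeroth order (0)

Step 1: The units of k for an nth-order reaction are (concentration)^(1-n)·(time)⁻¹.
Step 2: Here k has units M·day⁻¹, so the concentration exponent is 1.
Step 3: 1 - n = 1 ⇒ n = 0. The reaction is zeroth order.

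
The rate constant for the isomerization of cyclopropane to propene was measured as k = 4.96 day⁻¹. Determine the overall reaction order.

first order (1)

Step 1: The units of k for an nth-order reaction are (concentration)^(1-n)·(time)⁻¹.
Step 2: Here k has units day⁻¹, so the concentration exponent is 0.
Step 3: 1 - n = 0 ⇒ n = 1. The reaction is first order.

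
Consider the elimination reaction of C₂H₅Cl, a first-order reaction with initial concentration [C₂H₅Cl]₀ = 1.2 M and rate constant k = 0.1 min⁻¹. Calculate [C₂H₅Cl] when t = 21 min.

0.1469 M

Step 1: For a first-order reaction: [C₂H₅Cl] = [C₂H₅Cl]₀ × e^(-kt)
Step 2: [C₂H₅Cl] = 1.2 × e^(-0.1 × 21)
Step 3: [C₂H₅Cl] = 1.2 × e^(-2.1)
Step 4: [C₂H₅Cl] = 1.2 × 0.122456 = 0.1469 M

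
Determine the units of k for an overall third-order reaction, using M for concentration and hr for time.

M⁻²·hr⁻¹

Step 1: For overall order n, rate = k × (concentration)^n.
Step 2: Rate has units M·hr⁻¹; concentration term has units M^3.
Step 3: k = rate / (concentration)^n, so units of k = M^(1-3)·hr⁻¹ = M⁻²·hr⁻¹.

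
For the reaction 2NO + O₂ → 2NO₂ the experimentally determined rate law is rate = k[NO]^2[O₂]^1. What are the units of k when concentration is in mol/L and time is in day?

(mol/L)⁻²·day⁻¹

Step 1: Overall order = 2 + 1 = 3.
Step 2: rate has units mol/L·day⁻¹; [NO]^2[O₂]^1 has units (mol/L)^3.
Step 3: k = rate/([NO]^2[O₂]^1), so units of k = (mol/L)^(1-3)·day⁻¹ = (mol/L)⁻²·day⁻¹.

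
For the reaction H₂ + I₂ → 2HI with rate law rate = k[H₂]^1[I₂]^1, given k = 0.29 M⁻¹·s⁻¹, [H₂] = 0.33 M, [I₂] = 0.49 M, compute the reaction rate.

0.04689 M/s

Step 1: The rate law is rate = k[H₂]^1[I₂]^1
Step 2: Substitute: rate = 0.29 × (0.33)^1 × (0.49)^1
Step 3: rate = 0.29 × 0.33 × 0.49 = 0.046893 M/s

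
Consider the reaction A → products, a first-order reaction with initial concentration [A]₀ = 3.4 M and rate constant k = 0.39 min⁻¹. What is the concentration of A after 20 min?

0.001393 M

Step 1: For a first-order reaction: [A] = [A]₀ × e^(-kt)
Step 2: [A] = 3.4 × e^(-0.39 × 20)
Step 3: [A] = 3.4 × e^(-7.8)
Step 4: [A] = 3.4 × 0.000409735 = 0.001393 M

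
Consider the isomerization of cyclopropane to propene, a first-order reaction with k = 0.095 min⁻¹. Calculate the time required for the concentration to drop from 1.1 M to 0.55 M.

7.296 min

Step 1: For first-order: t = ln([cyclopropane]₀/[cyclopropane])/k
Step 2: t = ln(1.1/0.55)/0.095
Step 3: t = ln(2)/0.095
Step 4: t = 0.6931/0.095 = 7.296 min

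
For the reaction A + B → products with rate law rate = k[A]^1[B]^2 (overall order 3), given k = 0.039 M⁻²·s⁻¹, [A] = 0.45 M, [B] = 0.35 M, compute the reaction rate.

0.00215 M/s

Step 1: The rate law is rate = k[A]^1[B]^2, overall order = 1+2 = 3
Step 2: Substitute values: rate = 0.039 × (0.45)^1 × (0.35)^2
Step 3: rate = 0.039 × 0.45 × 0.1225 = 0.00214987 M/s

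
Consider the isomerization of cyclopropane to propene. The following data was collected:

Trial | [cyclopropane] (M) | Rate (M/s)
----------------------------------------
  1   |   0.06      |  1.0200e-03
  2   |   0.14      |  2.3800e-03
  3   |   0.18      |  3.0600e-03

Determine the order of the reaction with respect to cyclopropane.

first order (1)

Step 1: Compare trials to find order n where rate₂/rate₁ = ([cyclopropane]₂/[cyclopropane]₁)^n
Step 2: rate₂/rate₁ = 2.3800e-03/1.0200e-03 = 2.333
Step 3: [cyclopropane]₂/[cyclopropane]₁ = 0.14/0.06 = 2.333
Step 4: n = ln(2.333)/ln(2.333) = 1.00 ≈ 1
Step 5: The reaction is first order in cyclopropane.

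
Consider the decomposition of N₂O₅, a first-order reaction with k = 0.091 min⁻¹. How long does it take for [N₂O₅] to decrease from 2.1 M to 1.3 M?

5.27 min

Step 1: For first-order: t = ln([N₂O₅]₀/[N₂O₅])/k
Step 2: t = ln(2.1/1.3)/0.091
Step 3: t = ln(1.615)/0.091
Step 4: t = 0.4796/0.091 = 5.27 min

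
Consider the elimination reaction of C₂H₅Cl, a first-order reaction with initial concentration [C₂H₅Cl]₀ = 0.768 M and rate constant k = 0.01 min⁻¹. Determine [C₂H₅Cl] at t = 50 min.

0.4658 M

Step 1: For a first-order reaction: [C₂H₅Cl] = [C₂H₅Cl]₀ × e^(-kt)
Step 2: [C₂H₅Cl] = 0.768 × e^(-0.01 × 50)
Step 3: [C₂H₅Cl] = 0.768 × e^(-0.5)
Step 4: [C₂H₅Cl] = 0.768 × 0.606531 = 0.4658 M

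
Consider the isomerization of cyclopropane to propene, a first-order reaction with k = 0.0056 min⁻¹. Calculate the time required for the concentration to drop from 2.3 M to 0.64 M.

228.4 min

Step 1: For first-order: t = ln([cyclopropane]₀/[cyclopropane])/k
Step 2: t = ln(2.3/0.64)/0.0056
Step 3: t = ln(3.594)/0.0056
Step 4: t = 1.279/0.0056 = 228.4 min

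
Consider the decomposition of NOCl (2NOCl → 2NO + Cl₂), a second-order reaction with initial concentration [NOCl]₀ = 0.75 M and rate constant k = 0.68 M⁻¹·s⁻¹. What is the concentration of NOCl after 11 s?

0.1135 M

Step 1: For a second-order reaction: 1/[NOCl] = 1/[NOCl]₀ + kt
Step 2: 1/[NOCl] = 1/0.75 + 0.68 × 11
Step 3: 1/[NOCl] = 1.333 + 7.48 = 8.813
Step 4: [NOCl] = 1/8.813 = 0.1135 M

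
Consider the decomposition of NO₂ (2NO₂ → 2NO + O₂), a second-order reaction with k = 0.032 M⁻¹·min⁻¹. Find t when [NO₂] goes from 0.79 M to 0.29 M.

68.2 min

Step 1: For second-order: t = (1/[NO₂] - 1/[NO₂]₀)/k
Step 2: t = (1/0.29 - 1/0.79)/0.032
Step 3: t = (3.448 - 1.266)/0.032
Step 4: t = 2.182/0.032 = 68.2 min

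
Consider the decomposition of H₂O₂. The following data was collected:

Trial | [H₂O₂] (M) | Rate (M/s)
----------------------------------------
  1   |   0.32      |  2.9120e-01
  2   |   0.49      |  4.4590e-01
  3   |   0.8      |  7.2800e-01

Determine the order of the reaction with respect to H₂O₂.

first order (1)

Step 1: Compare trials to find order n where rate₂/rate₁ = ([H₂O₂]₂/[H₂O₂]₁)^n
Step 2: rate₂/rate₁ = 4.4590e-01/2.9120e-01 = 1.531
Step 3: [H₂O₂]₂/[H₂O₂]₁ = 0.49/0.32 = 1.531
Step 4: n = ln(1.531)/ln(1.531) = 1.00 ≈ 1
Step 5: The reaction is first order in H₂O₂.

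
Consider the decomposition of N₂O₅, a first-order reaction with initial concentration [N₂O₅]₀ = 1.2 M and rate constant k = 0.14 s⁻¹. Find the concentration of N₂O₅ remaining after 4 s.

0.6855 M

Step 1: For a first-order reaction: [N₂O₅] = [N₂O₅]₀ × e^(-kt)
Step 2: [N₂O₅] = 1.2 × e^(-0.14 × 4)
Step 3: [N₂O₅] = 1.2 × e^(-0.56)
Step 4: [N₂O₅] = 1.2 × 0.571209 = 0.6855 M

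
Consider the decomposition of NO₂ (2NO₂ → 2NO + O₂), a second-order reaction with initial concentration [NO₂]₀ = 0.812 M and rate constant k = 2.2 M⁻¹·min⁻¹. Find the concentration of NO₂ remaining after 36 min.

0.01243 M

Step 1: For a second-order reaction: 1/[NO₂] = 1/[NO₂]₀ + kt
Step 2: 1/[NO₂] = 1/0.812 + 2.2 × 36
Step 3: 1/[NO₂] = 1.232 + 79.2 = 80.43
Step 4: [NO₂] = 1/80.43 = 0.01243 M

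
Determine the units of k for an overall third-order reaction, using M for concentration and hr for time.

M⁻²·hr⁻¹

Step 1: For overall order n, rate = k × (concentration)^n.
Step 2: Rate has units M·hr⁻¹; concentration term has units M^3.
Step 3: k = rate / (concentration)^n, so units of k = M^(1-3)·hr⁻¹ = M⁻²·hr⁻¹.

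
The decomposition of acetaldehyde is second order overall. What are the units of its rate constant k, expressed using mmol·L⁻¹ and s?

(mmol·L⁻¹)⁻¹·s⁻¹

Step 1: For overall order n, rate = k × (concentration)^n.
Step 2: Rate has units mmol·L⁻¹·s⁻¹; concentration term has units (mmol·L⁻¹)^2.
Step 3: k = rate / (concentration)^n, so units of k = (mmol·L⁻¹)^(1-2)·s⁻¹ = (mmol·L⁻¹)⁻¹·s⁻¹.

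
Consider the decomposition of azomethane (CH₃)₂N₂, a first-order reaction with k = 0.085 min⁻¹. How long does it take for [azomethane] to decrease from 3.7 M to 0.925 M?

16.31 min

Step 1: For first-order: t = ln([azomethane]₀/[azomethane])/k
Step 2: t = ln(3.7/0.925)/0.085
Step 3: t = ln(4)/0.085
Step 4: t = 1.386/0.085 = 16.31 min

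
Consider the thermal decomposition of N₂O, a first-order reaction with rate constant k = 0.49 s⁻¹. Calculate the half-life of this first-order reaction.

1.415 s

Step 1: For a first-order reaction, t₁/₂ = ln(2)/k
Step 2: t₁/₂ = ln(2)/0.49
Step 3: t₁/₂ = 0.6931/0.49 = 1.415 s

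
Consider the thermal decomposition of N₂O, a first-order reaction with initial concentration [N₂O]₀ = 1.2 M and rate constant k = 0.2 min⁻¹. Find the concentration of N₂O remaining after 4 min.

0.5392 M

Step 1: For a first-order reaction: [N₂O] = [N₂O]₀ × e^(-kt)
Step 2: [N₂O] = 1.2 × e^(-0.2 × 4)
Step 3: [N₂O] = 1.2 × e^(-0.8)
Step 4: [N₂O] = 1.2 × 0.449329 = 0.5392 M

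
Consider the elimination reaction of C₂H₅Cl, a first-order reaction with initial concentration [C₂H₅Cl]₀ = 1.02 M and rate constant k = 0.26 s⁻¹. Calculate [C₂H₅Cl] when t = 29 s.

0.000542 M

Step 1: For a first-order reaction: [C₂H₅Cl] = [C₂H₅Cl]₀ × e^(-kt)
Step 2: [C₂H₅Cl] = 1.02 × e^(-0.26 × 29)
Step 3: [C₂H₅Cl] = 1.02 × e^(-7.54)
Step 4: [C₂H₅Cl] = 1.02 × 0.000531398 = 0.000542 M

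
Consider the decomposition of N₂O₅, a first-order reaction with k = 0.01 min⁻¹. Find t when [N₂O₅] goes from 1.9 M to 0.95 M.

69.31 min

Step 1: For first-order: t = ln([N₂O₅]₀/[N₂O₅])/k
Step 2: t = ln(1.9/0.95)/0.01
Step 3: t = ln(2)/0.01
Step 4: t = 0.6931/0.01 = 69.31 min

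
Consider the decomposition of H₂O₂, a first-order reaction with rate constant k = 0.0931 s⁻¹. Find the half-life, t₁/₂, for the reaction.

7.445 s

Step 1: For a first-order reaction, t₁/₂ = ln(2)/k
Step 2: t₁/₂ = ln(2)/0.0931
Step 3: t₁/₂ = 0.6931/0.0931 = 7.445 s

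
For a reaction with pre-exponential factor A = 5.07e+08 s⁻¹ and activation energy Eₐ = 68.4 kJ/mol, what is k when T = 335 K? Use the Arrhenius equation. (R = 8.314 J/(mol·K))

1.09e-02 s⁻¹

Step 1: Use the Arrhenius equation: k = A × exp(-Eₐ/RT)
Step 2: Convert Eₐ to J/mol: 68.4 kJ/mol = 68400 J/mol
Step 3: Calculate the exponent: -Eₐ/(RT) = -68400/(8.314 × 335) = -24.55847
Step 4: k = 5.07e+08 × exp(-24.55847)
Step 5: k = 5.07e+08 × 2.15969e-11 = 1.0950e-02 s⁻¹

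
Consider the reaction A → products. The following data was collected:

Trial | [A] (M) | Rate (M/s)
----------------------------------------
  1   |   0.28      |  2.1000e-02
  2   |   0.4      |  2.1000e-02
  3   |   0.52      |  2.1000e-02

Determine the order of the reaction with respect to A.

zeroth order (0)

Step 1: Compare trials - when concentration changes, rate stays constant.
Step 2: rate₂/rate₁ = 2.1000e-02/2.1000e-02 = 1
Step 3: [A]₂/[A]₁ = 0.4/0.28 = 1.429
Step 4: Since rate ratio ≈ (conc ratio)^0, the reaction is zeroth order.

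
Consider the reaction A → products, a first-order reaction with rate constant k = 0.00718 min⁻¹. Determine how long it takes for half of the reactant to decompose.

96.54 min

Step 1: For a first-order reaction, t₁/₂ = ln(2)/k
Step 2: t₁/₂ = ln(2)/0.00718
Step 3: t₁/₂ = 0.6931/0.00718 = 96.54 min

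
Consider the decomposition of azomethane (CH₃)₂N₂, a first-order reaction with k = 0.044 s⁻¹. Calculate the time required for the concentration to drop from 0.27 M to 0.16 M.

11.89 s

Step 1: For first-order: t = ln([azomethane]₀/[azomethane])/k
Step 2: t = ln(0.27/0.16)/0.044
Step 3: t = ln(1.688)/0.044
Step 4: t = 0.5232/0.044 = 11.89 s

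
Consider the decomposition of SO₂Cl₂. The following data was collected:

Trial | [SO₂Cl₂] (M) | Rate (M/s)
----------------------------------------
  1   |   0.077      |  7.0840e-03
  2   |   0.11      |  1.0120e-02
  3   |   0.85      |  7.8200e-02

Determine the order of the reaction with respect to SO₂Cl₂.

first order (1)

Step 1: Compare trials to find order n where rate₂/rate₁ = ([SO₂Cl₂]₂/[SO₂Cl₂]₁)^n
Step 2: rate₂/rate₁ = 1.0120e-02/7.0840e-03 = 1.429
Step 3: [SO₂Cl₂]₂/[SO₂Cl₂]₁ = 0.11/0.077 = 1.429
Step 4: n = ln(1.429)/ln(1.429) = 1.00 ≈ 1
Step 5: The reaction is first order in SO₂Cl₂.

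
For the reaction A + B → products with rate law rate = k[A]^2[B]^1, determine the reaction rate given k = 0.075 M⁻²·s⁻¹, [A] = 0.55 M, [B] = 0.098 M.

0.002223 M/s

Step 1: The rate law is rate = k[A]^2[B]^1
Step 2: Substitute: rate = 0.075 × (0.55)^2 × (0.098)^1
Step 3: rate = 0.075 × 0.3025 × 0.098 = 0.00222338 M/s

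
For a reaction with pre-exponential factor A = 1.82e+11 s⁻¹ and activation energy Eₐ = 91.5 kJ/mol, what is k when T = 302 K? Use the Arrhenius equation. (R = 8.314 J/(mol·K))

2.71e-05 s⁻¹

Step 1: Use the Arrhenius equation: k = A × exp(-Eₐ/RT)
Step 2: Convert Eₐ to J/mol: 91.5 kJ/mol = 91500 J/mol
Step 3: Calculate the exponent: -Eₐ/(RT) = -91500/(8.314 × 302) = -36.44216
Step 4: k = 1.82e+11 × exp(-36.44216)
Step 5: k = 1.82e+11 × 1.49063e-16 = 2.7129e-05 s⁻¹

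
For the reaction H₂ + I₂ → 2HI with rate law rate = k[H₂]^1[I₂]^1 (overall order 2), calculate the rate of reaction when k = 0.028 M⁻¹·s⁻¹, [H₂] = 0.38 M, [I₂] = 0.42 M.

0.004469 M/s

Step 1: The rate law is rate = k[H₂]^1[I₂]^1, overall order = 1+1 = 2
Step 2: Substitute values: rate = 0.028 × (0.38)^1 × (0.42)^1
Step 3: rate = 0.028 × 0.38 × 0.42 = 0.0044688 M/s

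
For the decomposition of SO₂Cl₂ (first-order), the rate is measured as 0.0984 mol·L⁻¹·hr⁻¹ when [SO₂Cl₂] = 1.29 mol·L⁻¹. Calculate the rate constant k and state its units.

0.07628 hr⁻¹

Step 1: rate = k[SO₂Cl₂]^1, so k = rate / [SO₂Cl₂]^1.
Step 2: k = 0.0984 / (1.29)^1 = 0.0984 / 1.29.
Step 3: k = 0.07628 hr⁻¹.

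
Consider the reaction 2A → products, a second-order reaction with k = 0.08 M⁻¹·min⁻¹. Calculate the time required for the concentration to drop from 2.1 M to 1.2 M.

4.464 min

Step 1: For second-order: t = (1/[A] - 1/[A]₀)/k
Step 2: t = (1/1.2 - 1/2.1)/0.08
Step 3: t = (0.8333 - 0.4762)/0.08
Step 4: t = 0.3571/0.08 = 4.464 min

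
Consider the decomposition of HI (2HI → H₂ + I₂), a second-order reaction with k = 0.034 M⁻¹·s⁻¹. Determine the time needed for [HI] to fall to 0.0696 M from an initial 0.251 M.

305.4 s

Step 1: For second-order: t = (1/[HI] - 1/[HI]₀)/k
Step 2: t = (1/0.0696 - 1/0.251)/0.034
Step 3: t = (14.37 - 3.984)/0.034
Step 4: t = 10.38/0.034 = 305.4 s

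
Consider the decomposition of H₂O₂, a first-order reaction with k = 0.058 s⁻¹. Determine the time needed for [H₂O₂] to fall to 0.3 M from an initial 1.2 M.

23.9 s

Step 1: For first-order: t = ln([H₂O₂]₀/[H₂O₂])/k
Step 2: t = ln(1.2/0.3)/0.058
Step 3: t = ln(4)/0.058
Step 4: t = 1.386/0.058 = 23.9 s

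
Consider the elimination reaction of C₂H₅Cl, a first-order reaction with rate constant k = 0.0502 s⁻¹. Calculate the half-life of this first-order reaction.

13.81 s

Step 1: For a first-order reaction, t₁/₂ = ln(2)/k
Step 2: t₁/₂ = ln(2)/0.0502
Step 3: t₁/₂ = 0.6931/0.0502 = 13.81 s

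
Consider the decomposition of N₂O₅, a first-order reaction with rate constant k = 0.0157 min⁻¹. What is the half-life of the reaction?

44.15 min

Step 1: For a first-order reaction, t₁/₂ = ln(2)/k
Step 2: t₁/₂ = ln(2)/0.0157
Step 3: t₁/₂ = 0.6931/0.0157 = 44.15 min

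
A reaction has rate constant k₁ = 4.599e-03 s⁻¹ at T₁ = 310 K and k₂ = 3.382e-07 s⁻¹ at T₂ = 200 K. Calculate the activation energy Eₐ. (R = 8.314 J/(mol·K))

44.6 kJ/mol

Step 1: Use the two-temperature Arrhenius form: ln(k₂/k₁) = -Eₐ/R × (1/T₂ - 1/T₁)
Step 2: ln(k₂/k₁) = ln(3.382e-07/4.599e-03) = ln(7.35377e-05) = -9.51771
Step 3: 1/T₂ - 1/T₁ = 1/200 - 1/310 = 1.774194e-03 K⁻¹
Step 4: Eₐ = -R × ln(k₂/k₁) / (1/T₂ - 1/T₁) = -8.314 × -9.51771 / 1.774194e-03
Step 5: Eₐ = 4.4601e+04 J/mol = 44.6 kJ/mol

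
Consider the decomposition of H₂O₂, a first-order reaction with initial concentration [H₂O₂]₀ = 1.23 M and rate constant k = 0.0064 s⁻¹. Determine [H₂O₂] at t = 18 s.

1.096 M

Step 1: For a first-order reaction: [H₂O₂] = [H₂O₂]₀ × e^(-kt)
Step 2: [H₂O₂] = 1.23 × e^(-0.0064 × 18)
Step 3: [H₂O₂] = 1.23 × e^(-0.1152)
Step 4: [H₂O₂] = 1.23 × 0.891188 = 1.096 M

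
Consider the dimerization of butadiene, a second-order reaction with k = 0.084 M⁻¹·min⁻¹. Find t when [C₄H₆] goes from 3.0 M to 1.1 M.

6.854 min

Step 1: For second-order: t = (1/[C₄H₆] - 1/[C₄H₆]₀)/k
Step 2: t = (1/1.1 - 1/3.0)/0.084
Step 3: t = (0.9091 - 0.3333)/0.084
Step 4: t = 0.5758/0.084 = 6.854 min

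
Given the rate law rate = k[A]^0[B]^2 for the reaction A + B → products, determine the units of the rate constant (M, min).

M⁻¹·min⁻¹

Step 1: Overall order = 0 + 2 = 2.
Step 2: rate has units M·min⁻¹; [A]^0[B]^2 has units M^2.
Step 3: k = rate/([A]^0[B]^2), so units of k = M^(1-2)·min⁻¹ = M⁻¹·min⁻¹.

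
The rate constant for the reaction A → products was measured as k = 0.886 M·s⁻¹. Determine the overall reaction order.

zeroth order (0)

Step 1: The units of k for an nth-order reaction are (concentration)^(1-n)·(time)⁻¹.
Step 2: Here k has units M·s⁻¹, so the concentration exponent is 1.
Step 3: 1 - n = 1 ⇒ n = 0. The reaction is zeroth order.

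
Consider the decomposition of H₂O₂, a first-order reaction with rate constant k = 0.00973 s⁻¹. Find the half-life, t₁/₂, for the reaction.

71.24 s

Step 1: For a first-order reaction, t₁/₂ = ln(2)/k
Step 2: t₁/₂ = ln(2)/0.00973
Step 3: t₁/₂ = 0.6931/0.00973 = 71.24 s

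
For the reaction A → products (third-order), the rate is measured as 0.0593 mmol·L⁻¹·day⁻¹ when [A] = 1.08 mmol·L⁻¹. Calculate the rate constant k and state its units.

0.04707 (mmol·L⁻¹)⁻²·day⁻¹

Step 1: rate = k[A]^3, so k = rate / [A]^3.
Step 2: k = 0.0593 / (1.08)^3 = 0.0593 / 1.26.
Step 3: k = 0.04707 (mmol·L⁻¹)⁻²·day⁻¹.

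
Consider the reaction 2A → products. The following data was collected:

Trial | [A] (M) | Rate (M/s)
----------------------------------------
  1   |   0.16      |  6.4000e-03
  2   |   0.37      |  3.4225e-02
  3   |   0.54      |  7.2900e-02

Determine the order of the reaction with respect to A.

second order (2)

Step 1: Compare trials to find order n where rate₂/rate₁ = ([A]₂/[A]₁)^n
Step 2: rate₂/rate₁ = 3.4225e-02/6.4000e-03 = 5.348
Step 3: [A]₂/[A]₁ = 0.37/0.16 = 2.312
Step 4: n = ln(5.348)/ln(2.312) = 2.00 ≈ 2
Step 5: The reaction is second order in A.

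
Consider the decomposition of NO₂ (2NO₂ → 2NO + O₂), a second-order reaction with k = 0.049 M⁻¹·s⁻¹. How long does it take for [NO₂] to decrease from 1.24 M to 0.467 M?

27.24 s

Step 1: For second-order: t = (1/[NO₂] - 1/[NO₂]₀)/k
Step 2: t = (1/0.467 - 1/1.24)/0.049
Step 3: t = (2.141 - 0.8065)/0.049
Step 4: t = 1.335/0.049 = 27.24 s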